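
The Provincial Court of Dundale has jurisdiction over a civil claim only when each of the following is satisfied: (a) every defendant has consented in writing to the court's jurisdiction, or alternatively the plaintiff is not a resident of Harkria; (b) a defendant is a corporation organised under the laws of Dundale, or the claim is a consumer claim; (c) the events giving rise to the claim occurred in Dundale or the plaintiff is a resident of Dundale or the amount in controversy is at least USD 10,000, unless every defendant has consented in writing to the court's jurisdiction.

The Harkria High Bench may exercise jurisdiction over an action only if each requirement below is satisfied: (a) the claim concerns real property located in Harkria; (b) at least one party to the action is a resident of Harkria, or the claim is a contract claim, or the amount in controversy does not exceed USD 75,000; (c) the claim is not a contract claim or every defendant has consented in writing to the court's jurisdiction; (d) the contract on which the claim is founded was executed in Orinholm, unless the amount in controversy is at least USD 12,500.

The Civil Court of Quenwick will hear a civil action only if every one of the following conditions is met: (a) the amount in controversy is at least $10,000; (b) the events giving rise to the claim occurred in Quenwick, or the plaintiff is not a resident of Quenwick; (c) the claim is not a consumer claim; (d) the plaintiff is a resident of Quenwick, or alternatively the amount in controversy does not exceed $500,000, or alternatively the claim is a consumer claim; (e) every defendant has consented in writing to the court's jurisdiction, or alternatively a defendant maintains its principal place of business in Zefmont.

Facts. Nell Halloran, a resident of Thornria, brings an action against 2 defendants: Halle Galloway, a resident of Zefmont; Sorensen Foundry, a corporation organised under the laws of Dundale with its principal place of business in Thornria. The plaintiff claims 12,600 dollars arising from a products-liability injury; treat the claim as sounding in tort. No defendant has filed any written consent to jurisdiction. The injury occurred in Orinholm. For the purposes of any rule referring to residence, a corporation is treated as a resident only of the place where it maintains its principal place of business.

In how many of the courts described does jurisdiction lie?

The Provincial Court of Dundale:
  (a) The plaintiff resides in Thornria, which is not Harkria, so one alternative holds. Satisfied.
  (b) Sorensen Foundry is organised under the laws of Dundale, so this disjunct is met. Met.
  (c) The amount in controversy is USD 12,600, which meets the USD 10,000 floor, so this disjunct is met. Satisfied.
  → The court has jurisdiction.
The Harkria High Bench:
  (a) The claim does not concern real property. Fails.
  (b) The amount in controversy is USD 12,600, within the $75,000 ceiling, so one alternative holds. Met.
  (c) The claim is a tort claim, not a contract claim — that alternative is enough. Met.
  (d) No contract (and hence no place of execution) is alleged. However, the amount in controversy is USD 12,600, which meets the USD 12,500 floor, so the 'unless' proviso supplies this condition. Satisfied.
  → No jurisdiction.
The Civil Court of Quenwick:
  (a) The amount in controversy is 12,600 dollars, which meets the $10,000 floor. Met.
  (b) The plaintiff resides in Thornria, which is not Quenwick — that alternative is enough. Met.
  (c) The claim is a tort claim, not a consumer claim. Met.
  (d) The amount in controversy is USD 12,600, within the USD 500,000 ceiling, so one alternative holds. Condition met.
  (e) No such written consent has been filed; the corporate defendant(s) have their principal place of business in Thornria, not Zefmont — no alternative holds. Condition not met.
  → No jurisdiction.
Courts with jurisdiction: the Provincial Court of Dundale — 1 in total.

1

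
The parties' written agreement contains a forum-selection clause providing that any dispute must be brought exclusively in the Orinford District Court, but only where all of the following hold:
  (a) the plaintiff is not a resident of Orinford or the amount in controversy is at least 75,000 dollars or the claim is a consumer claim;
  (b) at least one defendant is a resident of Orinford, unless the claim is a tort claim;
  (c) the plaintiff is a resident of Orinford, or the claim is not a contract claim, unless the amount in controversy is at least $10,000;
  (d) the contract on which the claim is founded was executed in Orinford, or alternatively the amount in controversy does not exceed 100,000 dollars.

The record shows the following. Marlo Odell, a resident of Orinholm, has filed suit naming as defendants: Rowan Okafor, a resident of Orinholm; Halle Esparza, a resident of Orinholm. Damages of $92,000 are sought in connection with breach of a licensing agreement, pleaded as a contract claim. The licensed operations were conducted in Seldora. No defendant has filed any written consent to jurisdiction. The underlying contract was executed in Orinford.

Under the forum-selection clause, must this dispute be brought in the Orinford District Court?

No

The Orinford District Court:
  (a) The plaintiff resides in Orinholm, which is not Orinford, so one alternative holds. Met.
  (b) No defendant resides in Orinford (they reside in Orinholm, Orinholm). The proviso offers no rescue either, since the claim is a contract claim, not a tort claim. Fails.
  (c) The plaintiff resides in Orinholm, not Orinford; the claim is a contract claim — no alternative holds. The proviso rescues it, though: the amount in controversy is USD 92,000, which meets the 10,000 dollars floor. Met.
  (d) The contract was executed in Orinford, which satisfies one of the alternatives. Satisfied.
  → Forum clause is not triggered.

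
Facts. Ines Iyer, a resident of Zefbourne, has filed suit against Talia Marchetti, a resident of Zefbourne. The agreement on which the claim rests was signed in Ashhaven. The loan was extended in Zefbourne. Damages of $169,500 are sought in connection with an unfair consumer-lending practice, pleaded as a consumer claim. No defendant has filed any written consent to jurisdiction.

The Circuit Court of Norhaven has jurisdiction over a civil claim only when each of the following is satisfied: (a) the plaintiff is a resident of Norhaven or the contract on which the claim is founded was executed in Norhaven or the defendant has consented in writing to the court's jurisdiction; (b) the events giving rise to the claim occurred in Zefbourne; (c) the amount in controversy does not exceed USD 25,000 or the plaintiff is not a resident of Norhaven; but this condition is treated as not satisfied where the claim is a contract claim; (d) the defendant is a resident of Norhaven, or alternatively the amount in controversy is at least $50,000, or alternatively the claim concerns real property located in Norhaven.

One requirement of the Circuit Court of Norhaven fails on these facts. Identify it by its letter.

The Circuit Court of Norhaven:
  (a) The plaintiff resides in Zefbourne, not Norhaven; the contract was executed in Ashhaven, not Norhaven; no such written consent has been filed — no alternative holds. Not met.
  (b) The operative events occurred in Zefbourne. Condition met.
  (c) The plaintiff resides in Zefbourne, which is not Norhaven, so this disjunct is met. The carve-out does not apply: the claim is a consumer claim, not a contract claim. Met.
  (d) The amount in controversy is USD 169,500, which meets the $50,000 floor, which satisfies one of the alternatives. Satisfied.
Only condition (a) fails.

(a)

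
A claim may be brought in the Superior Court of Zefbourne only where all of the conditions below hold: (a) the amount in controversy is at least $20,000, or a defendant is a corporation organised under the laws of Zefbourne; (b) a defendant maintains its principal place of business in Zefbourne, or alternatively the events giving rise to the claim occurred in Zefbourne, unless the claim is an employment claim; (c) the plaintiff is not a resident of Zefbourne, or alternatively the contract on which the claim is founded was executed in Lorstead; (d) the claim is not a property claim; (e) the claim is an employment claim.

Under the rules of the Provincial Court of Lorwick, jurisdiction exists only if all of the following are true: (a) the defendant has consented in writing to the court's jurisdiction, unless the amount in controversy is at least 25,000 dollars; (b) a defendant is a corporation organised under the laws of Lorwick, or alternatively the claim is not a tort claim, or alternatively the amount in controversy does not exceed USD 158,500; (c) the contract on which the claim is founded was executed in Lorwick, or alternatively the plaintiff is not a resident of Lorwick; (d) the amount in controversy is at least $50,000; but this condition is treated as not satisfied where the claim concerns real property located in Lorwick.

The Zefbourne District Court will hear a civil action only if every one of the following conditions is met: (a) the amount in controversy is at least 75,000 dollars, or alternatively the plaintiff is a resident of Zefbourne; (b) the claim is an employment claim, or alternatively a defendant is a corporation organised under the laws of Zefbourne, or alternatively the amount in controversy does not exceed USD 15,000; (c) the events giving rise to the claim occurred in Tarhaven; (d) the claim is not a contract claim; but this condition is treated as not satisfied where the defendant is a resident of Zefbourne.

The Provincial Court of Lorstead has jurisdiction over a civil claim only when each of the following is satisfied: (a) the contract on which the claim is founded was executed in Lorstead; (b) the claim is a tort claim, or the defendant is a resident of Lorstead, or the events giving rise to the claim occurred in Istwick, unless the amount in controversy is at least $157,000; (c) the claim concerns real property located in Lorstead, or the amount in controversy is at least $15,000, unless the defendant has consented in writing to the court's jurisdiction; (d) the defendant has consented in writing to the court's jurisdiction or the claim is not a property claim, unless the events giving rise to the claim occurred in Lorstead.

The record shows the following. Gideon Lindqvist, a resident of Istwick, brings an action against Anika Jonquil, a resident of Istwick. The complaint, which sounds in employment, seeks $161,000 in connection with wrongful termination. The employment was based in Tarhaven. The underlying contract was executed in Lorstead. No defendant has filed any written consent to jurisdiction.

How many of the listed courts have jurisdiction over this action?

4

The Superior Court of Zefbourne:
  (a) The amount in controversy is 161,000 dollars, which meets the $20,000 floor, which satisfies one of the alternatives. Satisfied.
  (b) No defendant is a corporation; the operative events occurred in Tarhaven, not Zefbourne — none of the alternatives is met. However, the claim is an employment claim, so the 'unless' proviso supplies this condition. Satisfied.
  (c) The plaintiff resides in Istwick, which is not Zefbourne, so this disjunct is met. Condition met.
  (d) The claim is an employment claim, not a property claim. Condition met.
  (e) The claim is an employment claim. Condition met.
  → Jurisdiction lies.
The Provincial Court of Lorwick:
  (a) No such written consent has been filed. The proviso rescues it, though: the amount in controversy is $161,000, which meets the $25,000 floor. Condition met.
  (b) The claim is an employment claim, not a tort claim, so one alternative holds. Satisfied.
  (c) The plaintiff resides in Istwick, which is not Lorwick, so one alternative holds. Satisfied.
  (d) The amount in controversy is USD 161,000, which meets the $50,000 floor. The exception is not triggered, since the claim does not concern real property. Satisfied.
  → All conditions met; jurisdiction exists.
The Zefbourne District Court:
  (a) The amount in controversy is USD 161,000, which meets the USD 75,000 floor, so one alternative holds. Satisfied.
  (b) The claim is an employment claim, which satisfies one of the alternatives. Met.
  (c) The operative events occurred in Tarhaven. Satisfied.
  (d) The claim is an employment claim, not a contract claim. The exception is not triggered, since the defendant resides in Istwick, not Zefbourne. Satisfied.
  → All conditions met; jurisdiction exists.
The Provincial Court of Lorstead:
  (a) The contract was executed in Lorstead. Condition met.
  (b) The claim is an employment claim, not a tort claim; the defendant resides in Istwick, not Lorstead; the operative events occurred in Tarhaven, not Istwick — none of the alternatives is met. But the amount in controversy is USD 161,000, which meets the 157,000 dollars floor, and the 'unless' clause therefore excuses the requirement. Met.
  (c) The amount in controversy is USD 161,000, which meets the $15,000 floor — that alternative is enough. Condition met.
  (d) The claim is an employment claim, not a property claim — that alternative is enough. Met.
  → All conditions met; jurisdiction exists.
Courts with jurisdiction: the Superior Court of Zefbourne, the Provincial Court of Lorwick, the Zefbourne District Court, the Provincial Court of Lorstead — 4 in total.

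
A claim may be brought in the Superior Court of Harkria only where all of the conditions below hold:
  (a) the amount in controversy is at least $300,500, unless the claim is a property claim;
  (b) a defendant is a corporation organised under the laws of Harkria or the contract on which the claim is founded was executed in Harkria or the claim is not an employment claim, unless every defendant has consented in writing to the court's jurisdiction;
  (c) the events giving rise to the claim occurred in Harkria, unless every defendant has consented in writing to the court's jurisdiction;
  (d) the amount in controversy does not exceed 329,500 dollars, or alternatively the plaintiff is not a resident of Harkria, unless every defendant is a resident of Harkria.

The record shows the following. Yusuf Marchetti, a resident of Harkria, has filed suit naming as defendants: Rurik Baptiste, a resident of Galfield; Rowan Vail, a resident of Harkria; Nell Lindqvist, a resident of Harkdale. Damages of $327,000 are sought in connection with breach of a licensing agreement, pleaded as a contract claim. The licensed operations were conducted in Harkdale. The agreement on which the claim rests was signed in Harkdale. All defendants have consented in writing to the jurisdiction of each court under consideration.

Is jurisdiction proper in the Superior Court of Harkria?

The Superior Court of Harkria:
  (a) The amount in controversy is USD 327,000, which meets the USD 300,500 floor. Satisfied.
  (b) The claim is a contract claim, not an employment claim, so this disjunct is met. Condition met.
  (c) The operative events occurred in Harkdale, not Harkria. But every defendant has filed written consent, and the 'unless' clause therefore excuses the requirement. Met.
  (d) The amount in controversy is $327,000, within the 329,500 dollars ceiling, so this disjunct is met. Satisfied.
  → Every requirement is satisfied — jurisdiction.

Yes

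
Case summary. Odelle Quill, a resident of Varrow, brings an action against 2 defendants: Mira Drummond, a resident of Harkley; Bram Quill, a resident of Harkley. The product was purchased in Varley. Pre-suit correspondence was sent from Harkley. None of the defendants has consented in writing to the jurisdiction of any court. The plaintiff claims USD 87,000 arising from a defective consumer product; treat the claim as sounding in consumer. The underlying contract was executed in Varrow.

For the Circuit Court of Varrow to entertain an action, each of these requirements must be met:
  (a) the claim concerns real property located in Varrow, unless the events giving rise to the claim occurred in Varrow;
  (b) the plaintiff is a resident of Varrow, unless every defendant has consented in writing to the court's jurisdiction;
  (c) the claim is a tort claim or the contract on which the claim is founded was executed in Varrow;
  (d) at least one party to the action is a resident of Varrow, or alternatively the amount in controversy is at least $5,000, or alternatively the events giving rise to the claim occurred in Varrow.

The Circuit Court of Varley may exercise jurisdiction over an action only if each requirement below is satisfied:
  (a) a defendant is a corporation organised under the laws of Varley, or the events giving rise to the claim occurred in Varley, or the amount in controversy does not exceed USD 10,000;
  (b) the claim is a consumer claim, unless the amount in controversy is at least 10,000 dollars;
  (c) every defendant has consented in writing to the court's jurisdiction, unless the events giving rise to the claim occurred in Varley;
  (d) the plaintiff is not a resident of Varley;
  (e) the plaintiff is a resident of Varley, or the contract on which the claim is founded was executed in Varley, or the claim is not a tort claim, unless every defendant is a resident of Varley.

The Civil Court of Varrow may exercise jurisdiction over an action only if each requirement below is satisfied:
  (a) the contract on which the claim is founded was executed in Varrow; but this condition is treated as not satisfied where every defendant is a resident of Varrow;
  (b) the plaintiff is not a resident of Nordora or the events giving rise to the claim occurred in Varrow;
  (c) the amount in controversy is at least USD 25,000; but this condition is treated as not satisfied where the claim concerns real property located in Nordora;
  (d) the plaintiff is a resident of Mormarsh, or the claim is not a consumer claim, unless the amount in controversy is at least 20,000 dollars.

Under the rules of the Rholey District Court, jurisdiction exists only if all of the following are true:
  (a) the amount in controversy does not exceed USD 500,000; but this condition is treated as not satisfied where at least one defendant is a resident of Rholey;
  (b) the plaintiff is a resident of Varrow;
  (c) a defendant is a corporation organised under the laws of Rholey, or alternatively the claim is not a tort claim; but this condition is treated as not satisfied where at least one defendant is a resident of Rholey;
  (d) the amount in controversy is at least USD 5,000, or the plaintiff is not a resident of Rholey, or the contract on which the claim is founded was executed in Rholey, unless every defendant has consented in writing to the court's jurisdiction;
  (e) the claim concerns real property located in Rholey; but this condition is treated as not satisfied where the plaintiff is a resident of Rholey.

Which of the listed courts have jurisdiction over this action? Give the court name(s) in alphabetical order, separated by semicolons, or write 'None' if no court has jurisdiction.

The Circuit Court of Varrow:
  (a) The claim does not concern real property. The proviso offers no rescue either, since the operative events occurred in Varley, not Varrow. Condition not met.
  (b) The plaintiff resides in Varrow. Met.
  (c) The contract was executed in Varrow, so this disjunct is met. Satisfied.
  (d) Odelle Quill resides in Varrow, so one alternative holds. Satisfied.
  → Not every requirement is met — no jurisdiction.
The Circuit Court of Varley:
  (a) The operative events occurred in Varley, so this disjunct is met. Met.
  (b) The claim is a consumer claim. Condition met.
  (c) No such written consent has been filed. But the operative events occurred in Varley, and the 'unless' clause therefore excuses the requirement. Condition met.
  (d) The plaintiff resides in Varrow, which is not Varley. Condition met.
  (e) The claim is a consumer claim, not a tort claim — that alternative is enough. Met.
  → Every requirement is satisfied — jurisdiction.
The Civil Court of Varrow:
  (a) The contract was executed in Varrow. And the carve-out is inapplicable — the defendants reside as follows — Mira Drummond in Harkley, Bram Quill in Harkley — not all in Varrow. Satisfied.
  (b) The plaintiff resides in Varrow, which is not Nordora, so this disjunct is met. Satisfied.
  (c) The amount in controversy is 87,000 dollars, which meets the USD 25,000 floor. And the carve-out is inapplicable — the claim does not concern real property. Satisfied.
  (d) The plaintiff resides in Varrow, not Mormarsh; the claim is a consumer claim — every alternative fails. The proviso rescues it, though: the amount in controversy is $87,000, which meets the 20,000 dollars floor. Condition met.
  → The court has jurisdiction.
The Rholey District Court:
  (a) The amount in controversy is USD 87,000, within the 500,000 dollars ceiling. The carve-out does not apply: no defendant resides in Rholey (they reside in Harkley, Harkley). Met.
  (b) The plaintiff resides in Varrow. Met.
  (c) The claim is a consumer claim, not a tort claim, which satisfies one of the alternatives. The exception is not triggered, since no defendant resides in Rholey (they reside in Harkley, Harkley). Condition met.
  (d) The amount in controversy is 87,000 dollars, which meets the USD 5,000 floor — that alternative is enough. Met.
  (e) The claim does not concern real property. Not satisfied.
  → The court lacks jurisdiction.

the Circuit Court of Varley; the Civil Court of Varrow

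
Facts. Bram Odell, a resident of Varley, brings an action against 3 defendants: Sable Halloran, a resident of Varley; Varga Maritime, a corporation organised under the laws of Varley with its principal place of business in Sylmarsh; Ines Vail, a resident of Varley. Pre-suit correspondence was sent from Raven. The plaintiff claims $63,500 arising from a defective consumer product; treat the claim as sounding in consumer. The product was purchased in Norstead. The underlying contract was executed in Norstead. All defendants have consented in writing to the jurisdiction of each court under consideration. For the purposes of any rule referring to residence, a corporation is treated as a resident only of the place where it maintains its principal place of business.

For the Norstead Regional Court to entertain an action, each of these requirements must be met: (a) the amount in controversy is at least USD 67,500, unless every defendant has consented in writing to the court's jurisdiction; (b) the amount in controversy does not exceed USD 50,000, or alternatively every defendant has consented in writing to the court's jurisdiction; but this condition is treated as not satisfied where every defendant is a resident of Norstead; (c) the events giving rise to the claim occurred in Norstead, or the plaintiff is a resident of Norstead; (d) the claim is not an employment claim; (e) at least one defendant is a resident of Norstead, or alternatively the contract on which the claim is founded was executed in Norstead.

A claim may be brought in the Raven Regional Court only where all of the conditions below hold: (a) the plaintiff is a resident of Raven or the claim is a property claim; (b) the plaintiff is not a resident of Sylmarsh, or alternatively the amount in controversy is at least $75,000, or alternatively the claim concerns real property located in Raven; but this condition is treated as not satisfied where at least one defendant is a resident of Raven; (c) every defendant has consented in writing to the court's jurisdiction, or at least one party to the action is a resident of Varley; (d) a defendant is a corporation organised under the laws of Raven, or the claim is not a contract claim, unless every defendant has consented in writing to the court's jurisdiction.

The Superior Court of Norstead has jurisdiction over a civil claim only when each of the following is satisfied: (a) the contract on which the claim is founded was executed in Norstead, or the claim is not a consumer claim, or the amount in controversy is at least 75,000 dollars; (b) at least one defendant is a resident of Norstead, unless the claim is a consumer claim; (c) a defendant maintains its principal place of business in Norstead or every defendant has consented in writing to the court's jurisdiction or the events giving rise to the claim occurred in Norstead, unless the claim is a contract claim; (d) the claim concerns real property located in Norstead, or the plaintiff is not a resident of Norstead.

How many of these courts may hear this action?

The Norstead Regional Court:
  (a) The amount in controversy is $63,500, below the 67,500 dollars floor. However, every defendant has filed written consent, so the 'unless' proviso supplies this condition. Condition met.
  (b) Every defendant has filed written consent, which satisfies one of the alternatives. The carve-out does not apply: the defendants reside as follows — Sable Halloran in Varley, Varga Maritime in Sylmarsh, Ines Vail in Varley — not all in Norstead. Met.
  (c) The operative events occurred in Norstead, so this disjunct is met. Met.
  (d) The claim is a consumer claim, not an employment claim. Satisfied.
  (e) The contract was executed in Norstead, so one alternative holds. Met.
  → The court has jurisdiction.
The Raven Regional Court:
  (a) The plaintiff resides in Varley, not Raven; the claim is a consumer claim, not a property claim — none of the alternatives is met. Not met.
  (b) The plaintiff resides in Varley, which is not Sylmarsh — that alternative is enough. The carve-out does not apply: no defendant resides in Raven (they reside in Varley, Sylmarsh, Varley). Satisfied.
  (c) Every defendant has filed written consent, so this disjunct is met. Condition met.
  (d) The claim is a consumer claim, not a contract claim, so this disjunct is met. Condition met.
  → No jurisdiction.
The Superior Court of Norstead:
  (a) The contract was executed in Norstead, so one alternative holds. Satisfied.
  (b) No defendant resides in Norstead (they reside in Varley, Sylmarsh, Varley). However, the claim is a consumer claim, so the 'unless' proviso supplies this condition. Condition met.
  (c) Every defendant has filed written consent — that alternative is enough. Met.
  (d) The plaintiff resides in Varley, which is not Norstead, so one alternative holds. Met.
  → All conditions met; jurisdiction exists.
Courts with jurisdiction: the Norstead Regional Court, the Superior Court of Norstead — 2 in total.

2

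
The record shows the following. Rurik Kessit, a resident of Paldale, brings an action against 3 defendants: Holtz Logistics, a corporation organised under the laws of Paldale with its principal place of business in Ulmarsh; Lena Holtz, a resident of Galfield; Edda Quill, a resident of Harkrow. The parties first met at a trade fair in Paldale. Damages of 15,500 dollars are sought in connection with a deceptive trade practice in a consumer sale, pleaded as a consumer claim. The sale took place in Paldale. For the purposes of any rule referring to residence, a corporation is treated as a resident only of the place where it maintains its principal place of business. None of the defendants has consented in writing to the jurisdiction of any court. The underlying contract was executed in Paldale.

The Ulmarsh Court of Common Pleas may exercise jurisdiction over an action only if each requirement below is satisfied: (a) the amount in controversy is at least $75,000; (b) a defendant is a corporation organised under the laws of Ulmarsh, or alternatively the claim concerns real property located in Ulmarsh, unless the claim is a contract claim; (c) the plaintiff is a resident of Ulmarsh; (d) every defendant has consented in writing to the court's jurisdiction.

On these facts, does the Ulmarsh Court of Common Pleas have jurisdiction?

No

The Ulmarsh Court of Common Pleas:
  (a) The amount in controversy is USD 15,500, below the USD 75,000 floor. Fails.
  (b) The corporate defendant(s) are organised in Paldale, not Ulmarsh; the claim does not concern real property — every alternative fails. Nor does the 'unless' clause help: the claim is a consumer claim, not a contract claim. Not met.
  (c) The plaintiff resides in Paldale, not Ulmarsh. Not met.
  (d) No such written consent has been filed. Not satisfied.
  → No jurisdiction.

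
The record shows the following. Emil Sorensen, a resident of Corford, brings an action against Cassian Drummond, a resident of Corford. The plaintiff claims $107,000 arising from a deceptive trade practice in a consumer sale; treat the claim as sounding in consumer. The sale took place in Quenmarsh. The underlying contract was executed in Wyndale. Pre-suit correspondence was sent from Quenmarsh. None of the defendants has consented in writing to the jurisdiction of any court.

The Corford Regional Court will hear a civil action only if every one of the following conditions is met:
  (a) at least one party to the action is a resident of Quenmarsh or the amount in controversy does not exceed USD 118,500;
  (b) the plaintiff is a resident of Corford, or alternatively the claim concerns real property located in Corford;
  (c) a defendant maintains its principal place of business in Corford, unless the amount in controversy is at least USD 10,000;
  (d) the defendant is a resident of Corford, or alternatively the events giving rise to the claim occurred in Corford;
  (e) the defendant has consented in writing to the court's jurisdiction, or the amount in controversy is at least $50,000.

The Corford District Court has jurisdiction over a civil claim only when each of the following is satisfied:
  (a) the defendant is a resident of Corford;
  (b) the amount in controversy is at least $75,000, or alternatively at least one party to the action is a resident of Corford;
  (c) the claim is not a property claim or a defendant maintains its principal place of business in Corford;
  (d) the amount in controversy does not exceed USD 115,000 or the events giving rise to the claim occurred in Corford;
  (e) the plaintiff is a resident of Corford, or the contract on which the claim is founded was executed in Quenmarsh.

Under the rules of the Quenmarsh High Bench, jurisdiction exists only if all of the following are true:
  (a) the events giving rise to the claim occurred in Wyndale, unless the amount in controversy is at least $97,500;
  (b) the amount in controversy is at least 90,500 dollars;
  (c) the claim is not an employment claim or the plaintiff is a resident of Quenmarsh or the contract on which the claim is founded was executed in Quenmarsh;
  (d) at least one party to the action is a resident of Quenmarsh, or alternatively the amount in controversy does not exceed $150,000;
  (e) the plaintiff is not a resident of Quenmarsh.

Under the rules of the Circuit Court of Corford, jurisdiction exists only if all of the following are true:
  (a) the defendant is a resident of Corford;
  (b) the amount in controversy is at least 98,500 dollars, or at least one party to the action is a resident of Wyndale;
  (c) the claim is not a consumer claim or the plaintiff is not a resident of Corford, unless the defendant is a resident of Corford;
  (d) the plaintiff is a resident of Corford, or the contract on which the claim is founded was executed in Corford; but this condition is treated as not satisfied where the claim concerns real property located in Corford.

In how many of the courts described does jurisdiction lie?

The Corford Regional Court:
  (a) The amount in controversy is 107,000 dollars, within the $118,500 ceiling, which satisfies one of the alternatives. Satisfied.
  (b) The plaintiff resides in Corford — that alternative is enough. Condition met.
  (c) No defendant is a corporation. The proviso rescues it, though: the amount in controversy is USD 107,000, which meets the $10,000 floor. Satisfied.
  (d) The defendant resides in Corford, so this disjunct is met. Met.
  (e) The amount in controversy is 107,000 dollars, which meets the USD 50,000 floor, so one alternative holds. Satisfied.
  → The court has jurisdiction.
The Corford District Court:
  (a) The defendant resides in Corford. Met.
  (b) The amount in controversy is USD 107,000, which meets the USD 75,000 floor, which satisfies one of the alternatives. Met.
  (c) The claim is a consumer claim, not a property claim, which satisfies one of the alternatives. Condition met.
  (d) The amount in controversy is $107,000, within the 115,000 dollars ceiling, so this disjunct is met. Met.
  (e) The plaintiff resides in Corford, so this disjunct is met. Satisfied.
  → All conditions met; jurisdiction exists.
The Quenmarsh High Bench:
  (a) The operative events occurred in Quenmarsh, not Wyndale. However, the amount in controversy is USD 107,000, which meets the USD 97,500 floor, so the 'unless' proviso supplies this condition. Condition met.
  (b) The amount in controversy is 107,000 dollars, which meets the 90,500 dollars floor. Met.
  (c) The claim is a consumer claim, not an employment claim, so this disjunct is met. Met.
  (d) The amount in controversy is USD 107,000, within the USD 150,000 ceiling, so this disjunct is met. Condition met.
  (e) The plaintiff resides in Corford, which is not Quenmarsh. Met.
  → Every requirement is satisfied — jurisdiction.
The Circuit Court of Corford:
  (a) The defendant resides in Corford. Satisfied.
  (b) The amount in controversy is 107,000 dollars, which meets the $98,500 floor, so this disjunct is met. Satisfied.
  (c) The claim is a consumer claim; the plaintiff resides in Corford — every alternative fails. The proviso rescues it, though: the defendant resides in Corford. Met.
  (d) The plaintiff resides in Corford, which satisfies one of the alternatives. The exception is not triggered, since the claim does not concern real property. Satisfied.
  → The court has jurisdiction.
Courts with jurisdiction: the Corford Regional Court, the Corford District Court, the Quenmarsh High Bench, the Circuit Court of Corford — 4 in total.

4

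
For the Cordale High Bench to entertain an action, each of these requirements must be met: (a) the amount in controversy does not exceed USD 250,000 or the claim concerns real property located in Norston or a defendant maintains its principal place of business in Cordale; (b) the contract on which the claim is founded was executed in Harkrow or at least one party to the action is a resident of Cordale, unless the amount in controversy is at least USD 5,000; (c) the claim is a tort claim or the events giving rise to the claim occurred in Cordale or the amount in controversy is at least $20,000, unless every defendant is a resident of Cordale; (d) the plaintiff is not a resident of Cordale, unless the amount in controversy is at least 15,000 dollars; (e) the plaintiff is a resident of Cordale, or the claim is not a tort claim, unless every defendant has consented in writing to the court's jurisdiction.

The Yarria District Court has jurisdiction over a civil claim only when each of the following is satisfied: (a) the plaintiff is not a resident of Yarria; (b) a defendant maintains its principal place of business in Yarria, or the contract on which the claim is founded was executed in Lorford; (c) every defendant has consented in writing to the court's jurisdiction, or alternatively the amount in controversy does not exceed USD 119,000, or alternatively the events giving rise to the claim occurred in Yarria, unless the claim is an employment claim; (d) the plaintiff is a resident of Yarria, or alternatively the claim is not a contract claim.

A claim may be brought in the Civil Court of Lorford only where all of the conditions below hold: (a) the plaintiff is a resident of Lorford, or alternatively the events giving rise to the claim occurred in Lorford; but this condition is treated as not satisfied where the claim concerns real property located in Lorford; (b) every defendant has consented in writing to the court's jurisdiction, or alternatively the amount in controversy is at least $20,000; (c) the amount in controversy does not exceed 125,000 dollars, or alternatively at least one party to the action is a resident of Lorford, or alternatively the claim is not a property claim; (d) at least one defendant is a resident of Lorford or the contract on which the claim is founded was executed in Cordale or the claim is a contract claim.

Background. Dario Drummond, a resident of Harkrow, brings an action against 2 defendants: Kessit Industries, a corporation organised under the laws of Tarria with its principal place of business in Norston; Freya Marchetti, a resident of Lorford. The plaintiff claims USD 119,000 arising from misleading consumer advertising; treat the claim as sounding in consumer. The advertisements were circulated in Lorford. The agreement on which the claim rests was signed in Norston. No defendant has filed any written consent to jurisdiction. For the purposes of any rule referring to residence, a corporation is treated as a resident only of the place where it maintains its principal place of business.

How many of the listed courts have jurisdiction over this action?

2

The Cordale High Bench:
  (a) The amount in controversy is USD 119,000, within the $250,000 ceiling, which satisfies one of the alternatives. Satisfied.
  (b) The contract was executed in Norston, not Harkrow; no party resides in Cordale — no alternative holds. But the amount in controversy is $119,000, which meets the USD 5,000 floor, and the 'unless' clause therefore excuses the requirement. Condition met.
  (c) The amount in controversy is 119,000 dollars, which meets the USD 20,000 floor, so this disjunct is met. Condition met.
  (d) The plaintiff resides in Harkrow, which is not Cordale. Condition met.
  (e) The claim is a consumer claim, not a tort claim, so this disjunct is met. Met.
  → Every requirement is satisfied — jurisdiction.
The Yarria District Court:
  (a) The plaintiff resides in Harkrow, which is not Yarria. Met.
  (b) The corporate defendant(s) have their principal place of business in Norston, not Yarria; the contract was executed in Norston, not Lorford — none of the alternatives is met. Condition not met.
  (c) The amount in controversy is $119,000, within the 119,000 dollars ceiling, so one alternative holds. Satisfied.
  (d) The claim is a consumer claim, not a contract claim, so one alternative holds. Satisfied.
  → The court lacks jurisdiction.
The Civil Court of Lorford:
  (a) The operative events occurred in Lorford, so this disjunct is met. And the carve-out is inapplicable — the claim does not concern real property. Met.
  (b) The amount in controversy is $119,000, which meets the $20,000 floor, so this disjunct is met. Satisfied.
  (c) The amount in controversy is USD 119,000, within the 125,000 dollars ceiling, which satisfies one of the alternatives. Condition met.
  (d) Freya Marchetti resides in Lorford, so this disjunct is met. Met.
  → Every requirement is satisfied — jurisdiction.
Courts with jurisdiction: the Cordale High Bench, the Civil Court of Lorford — 2 in total.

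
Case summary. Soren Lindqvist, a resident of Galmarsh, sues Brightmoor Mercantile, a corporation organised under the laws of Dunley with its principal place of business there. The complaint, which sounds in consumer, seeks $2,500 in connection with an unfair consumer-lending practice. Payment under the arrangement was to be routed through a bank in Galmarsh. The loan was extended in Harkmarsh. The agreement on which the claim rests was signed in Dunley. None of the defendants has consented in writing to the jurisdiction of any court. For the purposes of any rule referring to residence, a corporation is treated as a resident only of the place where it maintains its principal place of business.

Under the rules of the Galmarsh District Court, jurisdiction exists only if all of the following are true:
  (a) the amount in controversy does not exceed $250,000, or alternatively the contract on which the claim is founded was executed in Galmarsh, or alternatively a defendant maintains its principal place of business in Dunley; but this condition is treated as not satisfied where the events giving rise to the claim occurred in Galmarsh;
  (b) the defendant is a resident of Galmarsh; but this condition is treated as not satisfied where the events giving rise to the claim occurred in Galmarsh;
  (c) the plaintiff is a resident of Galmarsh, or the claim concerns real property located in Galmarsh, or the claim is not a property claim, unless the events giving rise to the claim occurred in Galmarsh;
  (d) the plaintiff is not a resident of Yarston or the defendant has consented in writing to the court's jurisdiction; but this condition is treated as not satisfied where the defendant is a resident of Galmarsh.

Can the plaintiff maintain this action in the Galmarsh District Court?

No

The Galmarsh District Court:
  (a) The amount in controversy is 2,500 dollars, within the 250,000 dollars ceiling — that alternative is enough. The carve-out does not apply: the operative events occurred in Harkmarsh, not Galmarsh. Satisfied.
  (b) The defendant resides in Dunley, not Galmarsh. Condition not met.
  (c) The plaintiff resides in Galmarsh, which satisfies one of the alternatives. Satisfied.
  (d) The plaintiff resides in Galmarsh, which is not Yarston, so one alternative holds. And the carve-out is inapplicable — the defendant resides in Dunley, not Galmarsh. Satisfied.
  → The court lacks jurisdiction.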